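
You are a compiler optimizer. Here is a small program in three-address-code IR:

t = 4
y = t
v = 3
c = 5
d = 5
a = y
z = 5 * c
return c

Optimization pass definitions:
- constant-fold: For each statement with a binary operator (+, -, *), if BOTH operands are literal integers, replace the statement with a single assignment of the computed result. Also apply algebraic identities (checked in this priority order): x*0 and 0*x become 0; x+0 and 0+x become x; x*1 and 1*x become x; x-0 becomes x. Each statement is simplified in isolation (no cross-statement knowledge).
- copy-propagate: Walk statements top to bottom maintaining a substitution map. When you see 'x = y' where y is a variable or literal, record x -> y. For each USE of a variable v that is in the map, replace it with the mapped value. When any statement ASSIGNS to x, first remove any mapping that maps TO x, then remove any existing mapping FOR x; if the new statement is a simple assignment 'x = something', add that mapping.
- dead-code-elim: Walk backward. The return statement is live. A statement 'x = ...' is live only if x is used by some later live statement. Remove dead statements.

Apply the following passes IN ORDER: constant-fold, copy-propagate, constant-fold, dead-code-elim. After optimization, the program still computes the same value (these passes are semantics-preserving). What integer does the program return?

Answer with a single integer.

Answer: 5

Derivation:
Initial IR:
  t = 4
  y = t
  v = 3
  c = 5
  d = 5
  a = y
  z = 5 * c
  return c
After constant-fold (8 stmts):
  t = 4
  y = t
  v = 3
  c = 5
  d = 5
  a = y
  z = 5 * c
  return c
After copy-propagate (8 stmts):
  t = 4
  y = 4
  v = 3
  c = 5
  d = 5
  a = 4
  z = 5 * 5
  return 5
After constant-fold (8 stmts):
  t = 4
  y = 4
  v = 3
  c = 5
  d = 5
  a = 4
  z = 25
  return 5
After dead-code-elim (1 stmts):
  return 5
Evaluate:
  t = 4  =>  t = 4
  y = t  =>  y = 4
  v = 3  =>  v = 3
  c = 5  =>  c = 5
  d = 5  =>  d = 5
  a = y  =>  a = 4
  z = 5 * c  =>  z = 25
  return c = 5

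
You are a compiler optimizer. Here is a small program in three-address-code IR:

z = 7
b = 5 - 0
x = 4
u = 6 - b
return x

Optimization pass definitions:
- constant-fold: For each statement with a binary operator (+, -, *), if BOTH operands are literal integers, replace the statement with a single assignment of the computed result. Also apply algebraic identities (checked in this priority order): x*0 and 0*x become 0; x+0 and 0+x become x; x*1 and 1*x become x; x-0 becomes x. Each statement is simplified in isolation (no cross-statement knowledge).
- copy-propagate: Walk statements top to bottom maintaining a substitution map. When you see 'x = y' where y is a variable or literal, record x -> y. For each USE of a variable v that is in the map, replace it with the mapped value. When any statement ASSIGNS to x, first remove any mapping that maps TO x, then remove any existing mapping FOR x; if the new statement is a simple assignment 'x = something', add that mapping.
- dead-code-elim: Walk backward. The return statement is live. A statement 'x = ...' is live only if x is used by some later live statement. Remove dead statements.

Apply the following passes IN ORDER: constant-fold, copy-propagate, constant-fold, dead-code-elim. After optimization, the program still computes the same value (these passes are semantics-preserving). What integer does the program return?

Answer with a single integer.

Answer: 4

Derivation:
Initial IR:
  z = 7
  b = 5 - 0
  x = 4
  u = 6 - b
  return x
After constant-fold (5 stmts):
  z = 7
  b = 5
  x = 4
  u = 6 - b
  return x
After copy-propagate (5 stmts):
  z = 7
  b = 5
  x = 4
  u = 6 - 5
  return 4
After constant-fold (5 stmts):
  z = 7
  b = 5
  x = 4
  u = 1
  return 4
After dead-code-elim (1 stmts):
  return 4
Evaluate:
  z = 7  =>  z = 7
  b = 5 - 0  =>  b = 5
  x = 4  =>  x = 4
  u = 6 - b  =>  u = 1
  return x = 4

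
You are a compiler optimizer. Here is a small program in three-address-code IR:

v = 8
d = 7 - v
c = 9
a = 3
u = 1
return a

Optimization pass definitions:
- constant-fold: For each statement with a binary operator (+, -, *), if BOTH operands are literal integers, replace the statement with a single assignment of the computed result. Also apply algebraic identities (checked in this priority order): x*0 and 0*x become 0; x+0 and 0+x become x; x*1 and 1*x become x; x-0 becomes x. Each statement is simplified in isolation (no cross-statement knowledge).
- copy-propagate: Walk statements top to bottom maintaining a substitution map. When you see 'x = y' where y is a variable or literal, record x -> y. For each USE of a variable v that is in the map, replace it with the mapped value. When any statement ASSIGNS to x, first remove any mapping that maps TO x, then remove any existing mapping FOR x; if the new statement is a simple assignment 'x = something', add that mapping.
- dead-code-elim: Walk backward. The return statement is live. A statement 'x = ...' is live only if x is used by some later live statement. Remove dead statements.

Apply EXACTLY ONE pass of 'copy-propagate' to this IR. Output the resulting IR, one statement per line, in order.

Answer: v = 8
d = 7 - 8
c = 9
a = 3
u = 1
return 3

Derivation:
Applying copy-propagate statement-by-statement:
  [1] v = 8  (unchanged)
  [2] d = 7 - v  -> d = 7 - 8
  [3] c = 9  (unchanged)
  [4] a = 3  (unchanged)
  [5] u = 1  (unchanged)
  [6] return a  -> return 3
Result (6 stmts):
  v = 8
  d = 7 - 8
  c = 9
  a = 3
  u = 1
  return 3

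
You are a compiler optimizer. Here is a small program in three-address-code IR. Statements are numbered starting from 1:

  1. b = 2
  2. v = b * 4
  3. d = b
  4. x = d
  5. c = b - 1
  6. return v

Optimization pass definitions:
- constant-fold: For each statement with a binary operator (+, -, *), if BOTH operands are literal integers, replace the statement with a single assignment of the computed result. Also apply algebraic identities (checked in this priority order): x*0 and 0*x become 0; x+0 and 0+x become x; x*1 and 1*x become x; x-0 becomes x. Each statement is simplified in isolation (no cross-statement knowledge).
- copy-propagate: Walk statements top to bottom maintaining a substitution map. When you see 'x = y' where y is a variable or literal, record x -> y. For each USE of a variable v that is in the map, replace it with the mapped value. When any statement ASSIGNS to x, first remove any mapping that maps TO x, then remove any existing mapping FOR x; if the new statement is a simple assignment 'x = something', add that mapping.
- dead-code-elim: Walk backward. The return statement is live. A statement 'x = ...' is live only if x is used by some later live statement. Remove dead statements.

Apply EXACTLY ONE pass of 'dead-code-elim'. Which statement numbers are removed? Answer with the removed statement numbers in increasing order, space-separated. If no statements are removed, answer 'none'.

Answer: 3 4 5

Derivation:
Backward liveness scan:
Stmt 1 'b = 2': KEEP (b is live); live-in = []
Stmt 2 'v = b * 4': KEEP (v is live); live-in = ['b']
Stmt 3 'd = b': DEAD (d not in live set ['v'])
Stmt 4 'x = d': DEAD (x not in live set ['v'])
Stmt 5 'c = b - 1': DEAD (c not in live set ['v'])
Stmt 6 'return v': KEEP (return); live-in = ['v']
Removed statement numbers: [3, 4, 5]
Surviving IR:
  b = 2
  v = b * 4
  return v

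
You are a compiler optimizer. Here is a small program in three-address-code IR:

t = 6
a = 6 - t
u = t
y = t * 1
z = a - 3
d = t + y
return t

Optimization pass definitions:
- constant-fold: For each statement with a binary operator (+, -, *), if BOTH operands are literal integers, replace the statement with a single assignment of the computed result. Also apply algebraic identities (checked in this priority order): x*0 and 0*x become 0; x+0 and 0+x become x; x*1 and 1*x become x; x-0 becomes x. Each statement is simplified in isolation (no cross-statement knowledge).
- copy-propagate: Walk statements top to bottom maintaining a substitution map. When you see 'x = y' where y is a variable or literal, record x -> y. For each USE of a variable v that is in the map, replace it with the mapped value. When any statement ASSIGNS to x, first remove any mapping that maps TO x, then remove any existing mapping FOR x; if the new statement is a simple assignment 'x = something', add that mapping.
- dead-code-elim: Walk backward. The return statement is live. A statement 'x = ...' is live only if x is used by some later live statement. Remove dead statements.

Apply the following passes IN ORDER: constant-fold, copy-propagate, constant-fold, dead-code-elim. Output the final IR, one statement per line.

Initial IR:
  t = 6
  a = 6 - t
  u = t
  y = t * 1
  z = a - 3
  d = t + y
  return t
After constant-fold (7 stmts):
  t = 6
  a = 6 - t
  u = t
  y = t
  z = a - 3
  d = t + y
  return t
After copy-propagate (7 stmts):
  t = 6
  a = 6 - 6
  u = 6
  y = 6
  z = a - 3
  d = 6 + 6
  return 6
After constant-fold (7 stmts):
  t = 6
  a = 0
  u = 6
  y = 6
  z = a - 3
  d = 12
  return 6
After dead-code-elim (1 stmts):
  return 6

Answer: return 6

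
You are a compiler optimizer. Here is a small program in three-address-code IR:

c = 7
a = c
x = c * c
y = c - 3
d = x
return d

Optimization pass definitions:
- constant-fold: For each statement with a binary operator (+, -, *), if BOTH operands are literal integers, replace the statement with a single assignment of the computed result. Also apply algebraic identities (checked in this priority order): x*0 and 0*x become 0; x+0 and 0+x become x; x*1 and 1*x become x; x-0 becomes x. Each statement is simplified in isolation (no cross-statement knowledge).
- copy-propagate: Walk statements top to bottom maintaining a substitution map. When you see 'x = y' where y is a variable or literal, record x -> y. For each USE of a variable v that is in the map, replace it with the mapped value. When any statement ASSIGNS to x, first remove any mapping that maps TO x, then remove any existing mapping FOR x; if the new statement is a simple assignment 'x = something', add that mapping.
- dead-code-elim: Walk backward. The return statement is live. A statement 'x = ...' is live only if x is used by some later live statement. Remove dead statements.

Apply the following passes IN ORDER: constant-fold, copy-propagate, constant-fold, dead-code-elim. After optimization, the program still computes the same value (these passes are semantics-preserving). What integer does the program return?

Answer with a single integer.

Answer: 49

Derivation:
Initial IR:
  c = 7
  a = c
  x = c * c
  y = c - 3
  d = x
  return d
After constant-fold (6 stmts):
  c = 7
  a = c
  x = c * c
  y = c - 3
  d = x
  return d
After copy-propagate (6 stmts):
  c = 7
  a = 7
  x = 7 * 7
  y = 7 - 3
  d = x
  return x
After constant-fold (6 stmts):
  c = 7
  a = 7
  x = 49
  y = 4
  d = x
  return x
After dead-code-elim (2 stmts):
  x = 49
  return x
Evaluate:
  c = 7  =>  c = 7
  a = c  =>  a = 7
  x = c * c  =>  x = 49
  y = c - 3  =>  y = 4
  d = x  =>  d = 49
  return d = 49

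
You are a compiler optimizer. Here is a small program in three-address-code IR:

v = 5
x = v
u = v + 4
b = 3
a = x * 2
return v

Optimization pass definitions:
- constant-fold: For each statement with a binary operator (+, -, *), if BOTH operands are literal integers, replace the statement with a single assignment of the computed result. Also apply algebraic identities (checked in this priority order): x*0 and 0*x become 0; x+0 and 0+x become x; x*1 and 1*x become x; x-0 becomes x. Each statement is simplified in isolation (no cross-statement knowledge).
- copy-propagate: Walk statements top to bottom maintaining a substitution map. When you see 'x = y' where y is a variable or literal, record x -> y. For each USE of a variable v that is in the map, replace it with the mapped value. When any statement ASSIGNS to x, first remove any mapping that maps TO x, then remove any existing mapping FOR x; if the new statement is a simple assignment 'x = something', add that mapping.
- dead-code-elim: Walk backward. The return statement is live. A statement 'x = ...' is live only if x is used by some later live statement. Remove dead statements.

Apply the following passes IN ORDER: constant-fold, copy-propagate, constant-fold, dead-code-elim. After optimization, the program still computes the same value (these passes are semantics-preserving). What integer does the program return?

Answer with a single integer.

Answer: 5

Derivation:
Initial IR:
  v = 5
  x = v
  u = v + 4
  b = 3
  a = x * 2
  return v
After constant-fold (6 stmts):
  v = 5
  x = v
  u = v + 4
  b = 3
  a = x * 2
  return v
After copy-propagate (6 stmts):
  v = 5
  x = 5
  u = 5 + 4
  b = 3
  a = 5 * 2
  return 5
After constant-fold (6 stmts):
  v = 5
  x = 5
  u = 9
  b = 3
  a = 10
  return 5
After dead-code-elim (1 stmts):
  return 5
Evaluate:
  v = 5  =>  v = 5
  x = v  =>  x = 5
  u = v + 4  =>  u = 9
  b = 3  =>  b = 3
  a = x * 2  =>  a = 10
  return v = 5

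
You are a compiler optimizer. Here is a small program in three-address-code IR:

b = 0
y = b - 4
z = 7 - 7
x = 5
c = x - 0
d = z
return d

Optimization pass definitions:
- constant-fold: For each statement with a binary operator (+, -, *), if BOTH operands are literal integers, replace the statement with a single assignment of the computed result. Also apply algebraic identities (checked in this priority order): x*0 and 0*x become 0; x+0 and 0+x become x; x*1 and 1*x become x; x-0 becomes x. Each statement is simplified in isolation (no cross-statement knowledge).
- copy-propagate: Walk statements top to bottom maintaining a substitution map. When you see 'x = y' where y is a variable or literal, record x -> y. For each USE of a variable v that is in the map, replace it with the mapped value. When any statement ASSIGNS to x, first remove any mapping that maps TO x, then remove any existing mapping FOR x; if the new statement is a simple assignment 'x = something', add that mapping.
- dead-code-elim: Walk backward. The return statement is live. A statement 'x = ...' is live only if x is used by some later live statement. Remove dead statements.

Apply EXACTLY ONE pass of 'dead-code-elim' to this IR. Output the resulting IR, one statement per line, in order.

Applying dead-code-elim statement-by-statement:
  [7] return d  -> KEEP (return); live=['d']
  [6] d = z  -> KEEP; live=['z']
  [5] c = x - 0  -> DEAD (c not live)
  [4] x = 5  -> DEAD (x not live)
  [3] z = 7 - 7  -> KEEP; live=[]
  [2] y = b - 4  -> DEAD (y not live)
  [1] b = 0  -> DEAD (b not live)
Result (3 stmts):
  z = 7 - 7
  d = z
  return d

Answer: z = 7 - 7
d = z
return d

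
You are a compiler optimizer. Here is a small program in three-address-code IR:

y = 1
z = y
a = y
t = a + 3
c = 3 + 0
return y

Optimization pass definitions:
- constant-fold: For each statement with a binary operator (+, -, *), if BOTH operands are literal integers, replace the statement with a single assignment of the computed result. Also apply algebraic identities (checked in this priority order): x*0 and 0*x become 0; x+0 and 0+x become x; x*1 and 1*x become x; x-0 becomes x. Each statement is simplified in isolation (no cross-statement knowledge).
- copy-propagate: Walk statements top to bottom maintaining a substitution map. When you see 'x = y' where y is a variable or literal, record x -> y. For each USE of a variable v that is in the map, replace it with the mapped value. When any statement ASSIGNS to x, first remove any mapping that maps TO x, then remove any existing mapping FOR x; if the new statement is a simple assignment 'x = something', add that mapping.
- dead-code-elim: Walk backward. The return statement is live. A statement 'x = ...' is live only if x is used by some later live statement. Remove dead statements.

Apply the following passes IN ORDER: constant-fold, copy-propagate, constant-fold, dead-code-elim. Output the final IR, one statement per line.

Initial IR:
  y = 1
  z = y
  a = y
  t = a + 3
  c = 3 + 0
  return y
After constant-fold (6 stmts):
  y = 1
  z = y
  a = y
  t = a + 3
  c = 3
  return y
After copy-propagate (6 stmts):
  y = 1
  z = 1
  a = 1
  t = 1 + 3
  c = 3
  return 1
After constant-fold (6 stmts):
  y = 1
  z = 1
  a = 1
  t = 4
  c = 3
  return 1
After dead-code-elim (1 stmts):
  return 1

Answer: return 1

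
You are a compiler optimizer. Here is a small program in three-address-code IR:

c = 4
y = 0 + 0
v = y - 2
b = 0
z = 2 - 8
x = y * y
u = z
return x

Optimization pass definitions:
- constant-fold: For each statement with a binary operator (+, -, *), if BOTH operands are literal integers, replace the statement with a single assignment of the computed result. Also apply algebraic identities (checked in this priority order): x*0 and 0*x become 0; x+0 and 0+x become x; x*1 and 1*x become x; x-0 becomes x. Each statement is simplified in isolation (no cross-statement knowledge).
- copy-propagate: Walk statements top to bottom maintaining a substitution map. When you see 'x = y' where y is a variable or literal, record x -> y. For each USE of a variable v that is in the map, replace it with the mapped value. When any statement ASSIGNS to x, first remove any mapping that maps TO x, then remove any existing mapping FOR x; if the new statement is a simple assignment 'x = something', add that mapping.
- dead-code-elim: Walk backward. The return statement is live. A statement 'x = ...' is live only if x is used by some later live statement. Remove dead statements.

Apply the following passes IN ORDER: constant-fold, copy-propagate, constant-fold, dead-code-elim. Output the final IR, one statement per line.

Answer: x = 0
return x

Derivation:
Initial IR:
  c = 4
  y = 0 + 0
  v = y - 2
  b = 0
  z = 2 - 8
  x = y * y
  u = z
  return x
After constant-fold (8 stmts):
  c = 4
  y = 0
  v = y - 2
  b = 0
  z = -6
  x = y * y
  u = z
  return x
After copy-propagate (8 stmts):
  c = 4
  y = 0
  v = 0 - 2
  b = 0
  z = -6
  x = 0 * 0
  u = -6
  return x
After constant-fold (8 stmts):
  c = 4
  y = 0
  v = -2
  b = 0
  z = -6
  x = 0
  u = -6
  return x
After dead-code-elim (2 stmts):
  x = 0
  return x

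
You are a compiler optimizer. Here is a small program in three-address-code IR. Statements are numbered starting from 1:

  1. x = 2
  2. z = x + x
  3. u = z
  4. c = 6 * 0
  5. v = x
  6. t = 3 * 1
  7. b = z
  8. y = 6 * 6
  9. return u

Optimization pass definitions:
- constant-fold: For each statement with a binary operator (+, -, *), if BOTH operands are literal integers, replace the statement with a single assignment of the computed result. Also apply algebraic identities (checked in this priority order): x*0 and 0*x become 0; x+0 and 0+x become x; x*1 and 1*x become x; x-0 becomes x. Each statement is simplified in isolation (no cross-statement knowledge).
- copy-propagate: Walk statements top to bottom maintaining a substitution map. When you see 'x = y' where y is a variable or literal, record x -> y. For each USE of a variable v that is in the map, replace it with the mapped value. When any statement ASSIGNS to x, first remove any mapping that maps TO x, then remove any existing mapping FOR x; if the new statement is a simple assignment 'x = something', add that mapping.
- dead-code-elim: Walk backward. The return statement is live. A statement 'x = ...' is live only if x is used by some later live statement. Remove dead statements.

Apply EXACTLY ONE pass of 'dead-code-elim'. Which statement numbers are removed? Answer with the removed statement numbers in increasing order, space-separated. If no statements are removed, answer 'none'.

Answer: 4 5 6 7 8

Derivation:
Backward liveness scan:
Stmt 1 'x = 2': KEEP (x is live); live-in = []
Stmt 2 'z = x + x': KEEP (z is live); live-in = ['x']
Stmt 3 'u = z': KEEP (u is live); live-in = ['z']
Stmt 4 'c = 6 * 0': DEAD (c not in live set ['u'])
Stmt 5 'v = x': DEAD (v not in live set ['u'])
Stmt 6 't = 3 * 1': DEAD (t not in live set ['u'])
Stmt 7 'b = z': DEAD (b not in live set ['u'])
Stmt 8 'y = 6 * 6': DEAD (y not in live set ['u'])
Stmt 9 'return u': KEEP (return); live-in = ['u']
Removed statement numbers: [4, 5, 6, 7, 8]
Surviving IR:
  x = 2
  z = x + x
  u = z
  return u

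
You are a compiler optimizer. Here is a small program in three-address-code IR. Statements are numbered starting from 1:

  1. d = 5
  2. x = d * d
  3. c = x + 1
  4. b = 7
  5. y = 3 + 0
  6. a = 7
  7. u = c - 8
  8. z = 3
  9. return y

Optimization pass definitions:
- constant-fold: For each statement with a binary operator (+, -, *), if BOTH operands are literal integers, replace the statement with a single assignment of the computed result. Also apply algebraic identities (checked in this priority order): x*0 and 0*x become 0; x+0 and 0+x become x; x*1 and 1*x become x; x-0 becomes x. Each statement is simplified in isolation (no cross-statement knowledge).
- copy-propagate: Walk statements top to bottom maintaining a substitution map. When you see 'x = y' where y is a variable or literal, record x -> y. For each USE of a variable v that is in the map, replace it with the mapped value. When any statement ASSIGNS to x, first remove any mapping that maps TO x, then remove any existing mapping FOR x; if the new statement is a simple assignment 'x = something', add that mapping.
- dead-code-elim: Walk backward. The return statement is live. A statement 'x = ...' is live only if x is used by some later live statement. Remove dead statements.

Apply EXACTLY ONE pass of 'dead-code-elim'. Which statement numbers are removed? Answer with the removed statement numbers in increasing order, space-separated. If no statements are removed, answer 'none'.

Answer: 1 2 3 4 6 7 8

Derivation:
Backward liveness scan:
Stmt 1 'd = 5': DEAD (d not in live set [])
Stmt 2 'x = d * d': DEAD (x not in live set [])
Stmt 3 'c = x + 1': DEAD (c not in live set [])
Stmt 4 'b = 7': DEAD (b not in live set [])
Stmt 5 'y = 3 + 0': KEEP (y is live); live-in = []
Stmt 6 'a = 7': DEAD (a not in live set ['y'])
Stmt 7 'u = c - 8': DEAD (u not in live set ['y'])
Stmt 8 'z = 3': DEAD (z not in live set ['y'])
Stmt 9 'return y': KEEP (return); live-in = ['y']
Removed statement numbers: [1, 2, 3, 4, 6, 7, 8]
Surviving IR:
  y = 3 + 0
  return y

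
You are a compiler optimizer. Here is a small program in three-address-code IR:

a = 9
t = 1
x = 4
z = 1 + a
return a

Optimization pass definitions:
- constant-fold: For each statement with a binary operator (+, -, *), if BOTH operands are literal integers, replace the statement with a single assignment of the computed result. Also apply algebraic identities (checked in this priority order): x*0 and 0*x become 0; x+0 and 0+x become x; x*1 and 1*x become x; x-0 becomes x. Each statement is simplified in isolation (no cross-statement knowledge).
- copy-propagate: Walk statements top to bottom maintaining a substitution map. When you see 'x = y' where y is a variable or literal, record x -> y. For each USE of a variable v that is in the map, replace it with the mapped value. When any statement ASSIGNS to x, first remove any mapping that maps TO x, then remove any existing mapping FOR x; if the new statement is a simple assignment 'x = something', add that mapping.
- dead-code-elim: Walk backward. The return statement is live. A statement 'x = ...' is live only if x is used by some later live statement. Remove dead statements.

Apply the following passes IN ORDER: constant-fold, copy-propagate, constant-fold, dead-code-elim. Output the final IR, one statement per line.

Initial IR:
  a = 9
  t = 1
  x = 4
  z = 1 + a
  return a
After constant-fold (5 stmts):
  a = 9
  t = 1
  x = 4
  z = 1 + a
  return a
After copy-propagate (5 stmts):
  a = 9
  t = 1
  x = 4
  z = 1 + 9
  return 9
After constant-fold (5 stmts):
  a = 9
  t = 1
  x = 4
  z = 10
  return 9
After dead-code-elim (1 stmts):
  return 9

Answer: return 9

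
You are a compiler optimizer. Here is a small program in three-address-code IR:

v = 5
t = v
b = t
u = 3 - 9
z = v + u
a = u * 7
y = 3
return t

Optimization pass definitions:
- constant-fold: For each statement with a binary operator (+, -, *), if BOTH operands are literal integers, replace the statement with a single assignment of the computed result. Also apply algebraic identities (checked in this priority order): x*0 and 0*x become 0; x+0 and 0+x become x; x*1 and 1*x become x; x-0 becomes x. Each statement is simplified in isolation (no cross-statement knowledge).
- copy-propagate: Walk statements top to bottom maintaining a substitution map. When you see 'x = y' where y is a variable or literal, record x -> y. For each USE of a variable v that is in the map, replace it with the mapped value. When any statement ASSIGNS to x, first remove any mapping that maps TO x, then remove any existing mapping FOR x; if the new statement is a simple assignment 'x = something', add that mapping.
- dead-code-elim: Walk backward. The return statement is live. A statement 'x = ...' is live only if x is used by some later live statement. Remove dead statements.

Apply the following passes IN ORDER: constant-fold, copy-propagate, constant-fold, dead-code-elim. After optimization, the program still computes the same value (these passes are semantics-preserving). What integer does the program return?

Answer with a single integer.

Initial IR:
  v = 5
  t = v
  b = t
  u = 3 - 9
  z = v + u
  a = u * 7
  y = 3
  return t
After constant-fold (8 stmts):
  v = 5
  t = v
  b = t
  u = -6
  z = v + u
  a = u * 7
  y = 3
  return t
After copy-propagate (8 stmts):
  v = 5
  t = 5
  b = 5
  u = -6
  z = 5 + -6
  a = -6 * 7
  y = 3
  return 5
After constant-fold (8 stmts):
  v = 5
  t = 5
  b = 5
  u = -6
  z = -1
  a = -42
  y = 3
  return 5
After dead-code-elim (1 stmts):
  return 5
Evaluate:
  v = 5  =>  v = 5
  t = v  =>  t = 5
  b = t  =>  b = 5
  u = 3 - 9  =>  u = -6
  z = v + u  =>  z = -1
  a = u * 7  =>  a = -42
  y = 3  =>  y = 3
  return t = 5

Answer: 5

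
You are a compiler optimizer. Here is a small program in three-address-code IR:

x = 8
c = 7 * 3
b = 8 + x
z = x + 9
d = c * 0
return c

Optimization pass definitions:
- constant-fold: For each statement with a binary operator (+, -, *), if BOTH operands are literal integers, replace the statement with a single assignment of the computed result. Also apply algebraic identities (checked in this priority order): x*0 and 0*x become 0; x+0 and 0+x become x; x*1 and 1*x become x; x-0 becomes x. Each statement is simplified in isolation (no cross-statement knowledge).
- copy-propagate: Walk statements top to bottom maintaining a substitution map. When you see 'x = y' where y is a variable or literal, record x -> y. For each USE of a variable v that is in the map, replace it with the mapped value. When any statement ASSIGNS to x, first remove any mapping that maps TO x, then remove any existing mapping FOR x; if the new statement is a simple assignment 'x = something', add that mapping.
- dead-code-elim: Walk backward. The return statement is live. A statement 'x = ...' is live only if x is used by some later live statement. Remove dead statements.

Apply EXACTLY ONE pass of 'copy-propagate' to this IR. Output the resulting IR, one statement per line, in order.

Answer: x = 8
c = 7 * 3
b = 8 + 8
z = 8 + 9
d = c * 0
return c

Derivation:
Applying copy-propagate statement-by-statement:
  [1] x = 8  (unchanged)
  [2] c = 7 * 3  (unchanged)
  [3] b = 8 + x  -> b = 8 + 8
  [4] z = x + 9  -> z = 8 + 9
  [5] d = c * 0  (unchanged)
  [6] return c  (unchanged)
Result (6 stmts):
  x = 8
  c = 7 * 3
  b = 8 + 8
  z = 8 + 9
  d = c * 0
  return c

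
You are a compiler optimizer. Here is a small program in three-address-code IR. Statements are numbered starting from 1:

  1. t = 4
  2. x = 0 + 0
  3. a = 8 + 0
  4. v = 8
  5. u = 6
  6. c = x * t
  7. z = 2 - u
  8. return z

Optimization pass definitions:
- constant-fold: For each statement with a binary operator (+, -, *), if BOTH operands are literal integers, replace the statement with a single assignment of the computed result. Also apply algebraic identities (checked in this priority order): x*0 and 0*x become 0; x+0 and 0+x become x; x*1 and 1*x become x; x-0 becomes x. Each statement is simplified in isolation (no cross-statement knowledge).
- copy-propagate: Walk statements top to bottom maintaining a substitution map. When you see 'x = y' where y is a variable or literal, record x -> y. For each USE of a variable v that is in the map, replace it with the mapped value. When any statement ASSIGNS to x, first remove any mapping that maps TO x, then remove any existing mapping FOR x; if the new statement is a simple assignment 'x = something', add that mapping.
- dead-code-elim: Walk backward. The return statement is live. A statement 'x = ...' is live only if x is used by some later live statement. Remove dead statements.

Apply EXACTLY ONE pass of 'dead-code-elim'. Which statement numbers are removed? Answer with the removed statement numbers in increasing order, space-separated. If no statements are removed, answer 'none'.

Backward liveness scan:
Stmt 1 't = 4': DEAD (t not in live set [])
Stmt 2 'x = 0 + 0': DEAD (x not in live set [])
Stmt 3 'a = 8 + 0': DEAD (a not in live set [])
Stmt 4 'v = 8': DEAD (v not in live set [])
Stmt 5 'u = 6': KEEP (u is live); live-in = []
Stmt 6 'c = x * t': DEAD (c not in live set ['u'])
Stmt 7 'z = 2 - u': KEEP (z is live); live-in = ['u']
Stmt 8 'return z': KEEP (return); live-in = ['z']
Removed statement numbers: [1, 2, 3, 4, 6]
Surviving IR:
  u = 6
  z = 2 - u
  return z

Answer: 1 2 3 4 6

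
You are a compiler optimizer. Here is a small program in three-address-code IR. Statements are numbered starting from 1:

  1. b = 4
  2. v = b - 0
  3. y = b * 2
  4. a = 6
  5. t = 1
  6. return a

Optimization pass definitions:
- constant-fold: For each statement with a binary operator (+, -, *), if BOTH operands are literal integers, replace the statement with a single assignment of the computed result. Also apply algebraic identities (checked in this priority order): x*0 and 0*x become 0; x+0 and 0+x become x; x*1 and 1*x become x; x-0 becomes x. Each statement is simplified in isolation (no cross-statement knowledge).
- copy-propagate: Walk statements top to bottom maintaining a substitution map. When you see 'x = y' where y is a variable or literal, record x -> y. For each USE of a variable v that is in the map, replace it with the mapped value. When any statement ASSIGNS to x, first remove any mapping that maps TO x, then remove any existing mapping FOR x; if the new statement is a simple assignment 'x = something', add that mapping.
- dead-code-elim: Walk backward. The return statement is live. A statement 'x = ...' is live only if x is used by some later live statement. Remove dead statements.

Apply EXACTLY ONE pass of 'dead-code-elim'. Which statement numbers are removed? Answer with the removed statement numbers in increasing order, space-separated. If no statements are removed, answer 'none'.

Backward liveness scan:
Stmt 1 'b = 4': DEAD (b not in live set [])
Stmt 2 'v = b - 0': DEAD (v not in live set [])
Stmt 3 'y = b * 2': DEAD (y not in live set [])
Stmt 4 'a = 6': KEEP (a is live); live-in = []
Stmt 5 't = 1': DEAD (t not in live set ['a'])
Stmt 6 'return a': KEEP (return); live-in = ['a']
Removed statement numbers: [1, 2, 3, 5]
Surviving IR:
  a = 6
  return a

Answer: 1 2 3 5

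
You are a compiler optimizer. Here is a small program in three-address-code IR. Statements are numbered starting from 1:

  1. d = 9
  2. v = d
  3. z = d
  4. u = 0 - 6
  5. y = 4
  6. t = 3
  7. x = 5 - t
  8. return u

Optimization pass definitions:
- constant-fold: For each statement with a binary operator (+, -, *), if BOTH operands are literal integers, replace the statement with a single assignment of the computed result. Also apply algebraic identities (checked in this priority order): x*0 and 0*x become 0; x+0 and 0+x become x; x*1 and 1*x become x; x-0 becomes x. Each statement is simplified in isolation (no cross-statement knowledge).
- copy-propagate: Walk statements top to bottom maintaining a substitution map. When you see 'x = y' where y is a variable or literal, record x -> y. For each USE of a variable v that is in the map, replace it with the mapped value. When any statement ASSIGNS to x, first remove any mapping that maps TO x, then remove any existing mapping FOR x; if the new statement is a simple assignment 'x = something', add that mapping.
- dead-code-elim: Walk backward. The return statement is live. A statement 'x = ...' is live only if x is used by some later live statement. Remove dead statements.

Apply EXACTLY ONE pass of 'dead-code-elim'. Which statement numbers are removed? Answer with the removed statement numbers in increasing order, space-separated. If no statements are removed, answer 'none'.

Backward liveness scan:
Stmt 1 'd = 9': DEAD (d not in live set [])
Stmt 2 'v = d': DEAD (v not in live set [])
Stmt 3 'z = d': DEAD (z not in live set [])
Stmt 4 'u = 0 - 6': KEEP (u is live); live-in = []
Stmt 5 'y = 4': DEAD (y not in live set ['u'])
Stmt 6 't = 3': DEAD (t not in live set ['u'])
Stmt 7 'x = 5 - t': DEAD (x not in live set ['u'])
Stmt 8 'return u': KEEP (return); live-in = ['u']
Removed statement numbers: [1, 2, 3, 5, 6, 7]
Surviving IR:
  u = 0 - 6
  return u

Answer: 1 2 3 5 6 7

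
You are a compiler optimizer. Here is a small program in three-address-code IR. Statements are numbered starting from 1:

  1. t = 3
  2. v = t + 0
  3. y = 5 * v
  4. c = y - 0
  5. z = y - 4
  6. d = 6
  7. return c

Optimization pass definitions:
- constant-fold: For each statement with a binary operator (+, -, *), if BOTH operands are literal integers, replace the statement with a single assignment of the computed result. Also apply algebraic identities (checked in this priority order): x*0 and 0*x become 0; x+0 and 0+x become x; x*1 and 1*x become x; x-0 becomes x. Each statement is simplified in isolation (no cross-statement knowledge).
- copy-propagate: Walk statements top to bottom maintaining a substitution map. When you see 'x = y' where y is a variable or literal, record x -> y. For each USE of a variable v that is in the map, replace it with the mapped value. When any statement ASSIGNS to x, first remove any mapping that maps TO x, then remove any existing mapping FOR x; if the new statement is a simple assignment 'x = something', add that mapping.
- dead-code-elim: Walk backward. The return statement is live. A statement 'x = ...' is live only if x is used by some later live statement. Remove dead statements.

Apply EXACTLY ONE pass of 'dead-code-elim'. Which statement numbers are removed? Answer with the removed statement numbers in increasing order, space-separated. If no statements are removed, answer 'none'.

Answer: 5 6

Derivation:
Backward liveness scan:
Stmt 1 't = 3': KEEP (t is live); live-in = []
Stmt 2 'v = t + 0': KEEP (v is live); live-in = ['t']
Stmt 3 'y = 5 * v': KEEP (y is live); live-in = ['v']
Stmt 4 'c = y - 0': KEEP (c is live); live-in = ['y']
Stmt 5 'z = y - 4': DEAD (z not in live set ['c'])
Stmt 6 'd = 6': DEAD (d not in live set ['c'])
Stmt 7 'return c': KEEP (return); live-in = ['c']
Removed statement numbers: [5, 6]
Surviving IR:
  t = 3
  v = t + 0
  y = 5 * v
  c = y - 0
  return c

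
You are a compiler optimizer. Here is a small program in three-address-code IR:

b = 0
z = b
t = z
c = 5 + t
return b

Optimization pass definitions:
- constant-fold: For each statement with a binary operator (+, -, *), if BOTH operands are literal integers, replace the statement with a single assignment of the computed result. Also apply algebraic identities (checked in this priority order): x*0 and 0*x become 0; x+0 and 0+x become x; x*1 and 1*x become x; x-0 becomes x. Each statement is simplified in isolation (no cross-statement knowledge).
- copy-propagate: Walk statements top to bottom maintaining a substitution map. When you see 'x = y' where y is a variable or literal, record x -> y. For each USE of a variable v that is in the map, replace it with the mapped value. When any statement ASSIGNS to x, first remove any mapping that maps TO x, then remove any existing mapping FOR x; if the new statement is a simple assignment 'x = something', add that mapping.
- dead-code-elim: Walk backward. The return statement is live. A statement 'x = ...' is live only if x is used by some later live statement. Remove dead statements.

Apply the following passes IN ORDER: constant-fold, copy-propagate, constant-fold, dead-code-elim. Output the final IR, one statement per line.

Answer: return 0

Derivation:
Initial IR:
  b = 0
  z = b
  t = z
  c = 5 + t
  return b
After constant-fold (5 stmts):
  b = 0
  z = b
  t = z
  c = 5 + t
  return b
After copy-propagate (5 stmts):
  b = 0
  z = 0
  t = 0
  c = 5 + 0
  return 0
After constant-fold (5 stmts):
  b = 0
  z = 0
  t = 0
  c = 5
  return 0
After dead-code-elim (1 stmts):
  return 0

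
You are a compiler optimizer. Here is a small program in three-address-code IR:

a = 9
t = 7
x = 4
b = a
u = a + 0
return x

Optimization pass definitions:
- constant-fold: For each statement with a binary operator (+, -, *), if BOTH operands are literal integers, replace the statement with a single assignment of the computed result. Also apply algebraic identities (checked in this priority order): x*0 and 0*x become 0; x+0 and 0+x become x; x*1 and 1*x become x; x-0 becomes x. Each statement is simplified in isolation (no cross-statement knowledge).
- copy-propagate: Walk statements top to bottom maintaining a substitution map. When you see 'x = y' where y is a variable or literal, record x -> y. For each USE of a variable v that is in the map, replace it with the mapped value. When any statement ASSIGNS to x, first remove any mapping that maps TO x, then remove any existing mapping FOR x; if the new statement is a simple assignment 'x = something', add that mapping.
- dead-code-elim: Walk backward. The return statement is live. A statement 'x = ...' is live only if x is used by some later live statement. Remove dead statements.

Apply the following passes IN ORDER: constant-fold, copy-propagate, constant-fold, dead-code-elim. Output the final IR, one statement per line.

Initial IR:
  a = 9
  t = 7
  x = 4
  b = a
  u = a + 0
  return x
After constant-fold (6 stmts):
  a = 9
  t = 7
  x = 4
  b = a
  u = a
  return x
After copy-propagate (6 stmts):
  a = 9
  t = 7
  x = 4
  b = 9
  u = 9
  return 4
After constant-fold (6 stmts):
  a = 9
  t = 7
  x = 4
  b = 9
  u = 9
  return 4
After dead-code-elim (1 stmts):
  return 4

Answer: return 4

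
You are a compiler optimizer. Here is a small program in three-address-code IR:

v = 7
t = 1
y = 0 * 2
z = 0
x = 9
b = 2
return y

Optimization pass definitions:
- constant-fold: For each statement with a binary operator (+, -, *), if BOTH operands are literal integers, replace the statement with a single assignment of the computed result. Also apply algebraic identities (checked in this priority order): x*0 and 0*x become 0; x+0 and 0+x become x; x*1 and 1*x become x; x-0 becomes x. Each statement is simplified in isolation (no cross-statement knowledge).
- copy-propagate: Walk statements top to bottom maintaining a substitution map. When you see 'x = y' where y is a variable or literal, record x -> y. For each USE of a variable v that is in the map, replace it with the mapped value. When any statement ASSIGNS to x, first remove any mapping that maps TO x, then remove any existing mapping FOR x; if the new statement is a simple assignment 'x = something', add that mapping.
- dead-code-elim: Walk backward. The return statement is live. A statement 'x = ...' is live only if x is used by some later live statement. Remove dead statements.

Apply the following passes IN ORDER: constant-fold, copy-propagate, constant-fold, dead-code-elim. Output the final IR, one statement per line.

Answer: return 0

Derivation:
Initial IR:
  v = 7
  t = 1
  y = 0 * 2
  z = 0
  x = 9
  b = 2
  return y
After constant-fold (7 stmts):
  v = 7
  t = 1
  y = 0
  z = 0
  x = 9
  b = 2
  return y
After copy-propagate (7 stmts):
  v = 7
  t = 1
  y = 0
  z = 0
  x = 9
  b = 2
  return 0
After constant-fold (7 stmts):
  v = 7
  t = 1
  y = 0
  z = 0
  x = 9
  b = 2
  return 0
After dead-code-elim (1 stmts):
  return 0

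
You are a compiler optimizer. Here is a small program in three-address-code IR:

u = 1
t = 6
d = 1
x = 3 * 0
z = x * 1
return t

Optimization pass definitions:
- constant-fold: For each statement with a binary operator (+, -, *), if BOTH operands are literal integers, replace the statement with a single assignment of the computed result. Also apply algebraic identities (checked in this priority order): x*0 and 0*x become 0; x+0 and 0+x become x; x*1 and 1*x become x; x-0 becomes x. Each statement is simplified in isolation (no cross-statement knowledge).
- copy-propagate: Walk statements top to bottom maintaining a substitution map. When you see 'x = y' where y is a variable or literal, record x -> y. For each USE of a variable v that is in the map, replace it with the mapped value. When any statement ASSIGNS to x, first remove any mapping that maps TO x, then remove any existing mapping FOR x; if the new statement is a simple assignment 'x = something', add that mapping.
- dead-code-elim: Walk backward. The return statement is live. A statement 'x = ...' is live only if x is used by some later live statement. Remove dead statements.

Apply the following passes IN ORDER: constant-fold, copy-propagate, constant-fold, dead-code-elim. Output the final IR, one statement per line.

Answer: return 6

Derivation:
Initial IR:
  u = 1
  t = 6
  d = 1
  x = 3 * 0
  z = x * 1
  return t
After constant-fold (6 stmts):
  u = 1
  t = 6
  d = 1
  x = 0
  z = x
  return t
After copy-propagate (6 stmts):
  u = 1
  t = 6
  d = 1
  x = 0
  z = 0
  return 6
After constant-fold (6 stmts):
  u = 1
  t = 6
  d = 1
  x = 0
  z = 0
  return 6
After dead-code-elim (1 stmts):
  return 6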